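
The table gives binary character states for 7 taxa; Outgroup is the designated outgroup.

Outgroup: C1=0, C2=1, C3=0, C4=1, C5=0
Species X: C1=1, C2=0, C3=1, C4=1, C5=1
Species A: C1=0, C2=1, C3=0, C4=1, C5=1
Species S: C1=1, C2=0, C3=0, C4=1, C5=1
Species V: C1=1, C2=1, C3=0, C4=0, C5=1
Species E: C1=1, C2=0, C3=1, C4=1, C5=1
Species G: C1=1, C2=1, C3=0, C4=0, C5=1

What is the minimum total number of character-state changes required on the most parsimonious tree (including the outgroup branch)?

Character polarity is set by the outgroup: the derived state is whichever differs from the outgroup's state, so for C2, C4 the derived state is '0', and for the remaining characters it is '1'.
Only Species E, Species G, Species S, Species V, and Species X show the derived state '1' for C1, supporting them as a clade.
C2: derived state '0' in Species E, Species S, and Species X only — synapomorphy for {Species E, Species S, Species X}.
Only Species E and Species X show the derived state '1' for C3, supporting them as a clade.
C4: derived state '0' in Species G and Species V only — synapomorphy for {Species G, Species V}.
C5 (derived state '1') is shared by all ingroup taxa — unites the whole ingroup.
Most parsimonious ingroup topology: ((((Species X,Species E),Species S),(Species V,Species G)),Species A).
Changes per character on this tree: C1: 1; C2: 1; C3: 1; C4: 1; C5: 1.
Total = 5.

5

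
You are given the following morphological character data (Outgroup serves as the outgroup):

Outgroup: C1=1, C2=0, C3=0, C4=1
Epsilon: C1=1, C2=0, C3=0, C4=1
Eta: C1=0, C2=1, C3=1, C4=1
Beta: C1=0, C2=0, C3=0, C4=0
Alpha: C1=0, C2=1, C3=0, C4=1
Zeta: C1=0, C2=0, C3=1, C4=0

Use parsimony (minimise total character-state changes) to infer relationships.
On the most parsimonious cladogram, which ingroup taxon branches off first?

Character polarity is set by the outgroup: the derived state is whichever differs from the outgroup's state, so for C1, C4 the derived state is '0', and for the remaining characters it is '1'.
C1: derived state '0' in Alpha, Beta, Eta, and Zeta only — synapomorphy for {Alpha, Beta, Eta, Zeta}.
Only Alpha and Eta show the derived state '1' for C2, supporting them as a clade.
C3 groups Eta and Zeta, which is incompatible with the clades supported by the remaining characters; treating it as convergent (homoplasy) costs fewer steps than any alternative tree.
Only Beta and Zeta show the derived state '0' for C4, supporting them as a clade.
Most parsimonious ingroup topology: (Epsilon,((Eta,Alpha),(Beta,Zeta))).
Epsilon is sister to the clade containing all other ingroup taxa, so it is the earliest-diverging (most basal) ingroup lineage.

Epsilon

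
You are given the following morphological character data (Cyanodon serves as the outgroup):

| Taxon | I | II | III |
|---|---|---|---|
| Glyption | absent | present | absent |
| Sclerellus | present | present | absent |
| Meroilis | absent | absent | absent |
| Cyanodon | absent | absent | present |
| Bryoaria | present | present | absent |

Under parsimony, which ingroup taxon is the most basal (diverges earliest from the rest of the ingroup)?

Character polarity is set by the outgroup: the derived state is whichever differs from the outgroup's state, so for III the derived state is 'absent', and for the remaining characters it is 'present'.
Only Bryoaria and Sclerellus show the derived state 'present' for I, supporting them as a clade.
II (derived state 'present') is shared by Bryoaria, Glyption, and Sclerellus — a synapomorphy uniting that clade.
III (derived state 'absent') is shared by all ingroup taxa — unites the whole ingroup.
Most parsimonious ingroup topology: ((Glyption,(Sclerellus,Bryoaria)),Meroilis).
Meroilis is sister to the clade containing all other ingroup taxa, so it is the earliest-diverging (most basal) ingroup lineage.

Meroilis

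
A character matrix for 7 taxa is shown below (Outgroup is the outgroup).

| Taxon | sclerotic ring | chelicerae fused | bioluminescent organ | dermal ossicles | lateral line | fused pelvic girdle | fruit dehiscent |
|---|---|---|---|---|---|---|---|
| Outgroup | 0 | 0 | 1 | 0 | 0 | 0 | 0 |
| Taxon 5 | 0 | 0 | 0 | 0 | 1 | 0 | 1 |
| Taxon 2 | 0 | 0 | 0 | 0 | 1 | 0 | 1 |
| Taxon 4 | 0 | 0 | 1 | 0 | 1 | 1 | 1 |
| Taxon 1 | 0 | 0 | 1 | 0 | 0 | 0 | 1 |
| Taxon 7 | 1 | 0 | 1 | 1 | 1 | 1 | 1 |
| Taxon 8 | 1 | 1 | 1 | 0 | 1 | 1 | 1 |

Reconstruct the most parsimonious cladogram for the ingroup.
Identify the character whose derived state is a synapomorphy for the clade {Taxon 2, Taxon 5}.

Character polarity is set by the outgroup: the derived state is whichever differs from the outgroup's state, so for bioluminescent organ the derived state is '0', and for the remaining characters it is '1'.
sclerotic ring (derived state '1') is shared by Taxon 7 and Taxon 8 — a synapomorphy uniting that clade.
chelicerae fused: derived state '1' in Taxon 8 only — an autapomorphy, so it tells us nothing about relationships among taxa.
bioluminescent organ: derived state '0' in Taxon 2 and Taxon 5 only — synapomorphy for {Taxon 2, Taxon 5}.
dermal ossicles: derived state '1' in Taxon 7 only — an autapomorphy, so it tells us nothing about relationships among taxa.
Only Taxon 2, Taxon 4, Taxon 5, Taxon 7, and Taxon 8 show the derived state '1' for lateral line, supporting them as a clade.
fused pelvic girdle (derived state '1') is shared by Taxon 4, Taxon 7, and Taxon 8 — a synapomorphy uniting that clade.
All ingroup taxa share the derived state '1' for fruit dehiscent; it defines the ingroup but does not resolve relationships within it.
Most parsimonious ingroup topology: (((Taxon 5,Taxon 2),(Taxon 4,(Taxon 7,Taxon 8))),Taxon 1).
The clade {Taxon 2, Taxon 5} is supported by bioluminescent organ: its derived state '0' occurs in exactly those taxa and in no other taxon (including the outgroup).

bioluminescent organ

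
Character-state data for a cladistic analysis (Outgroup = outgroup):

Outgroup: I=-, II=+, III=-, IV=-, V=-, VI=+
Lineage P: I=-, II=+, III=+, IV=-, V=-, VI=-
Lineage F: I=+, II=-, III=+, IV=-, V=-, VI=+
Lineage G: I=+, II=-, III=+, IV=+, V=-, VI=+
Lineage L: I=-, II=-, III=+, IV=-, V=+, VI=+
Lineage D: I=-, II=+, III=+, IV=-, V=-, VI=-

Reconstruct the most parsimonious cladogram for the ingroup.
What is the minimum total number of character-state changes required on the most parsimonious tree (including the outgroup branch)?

Character polarity is set by the outgroup: the derived state is whichever differs from the outgroup's state, so for II, VI the derived state is '-', and for the remaining characters it is '+'.
I (derived state '+') is shared by Lineage F and Lineage G — a synapomorphy uniting that clade.
II: derived state '-' in Lineage F, Lineage G, and Lineage L only — synapomorphy for {Lineage F, Lineage G, Lineage L}.
All ingroup taxa share the derived state '+' for III; it defines the ingroup but does not resolve relationships within it.
IV (derived state '+') is unique to Lineage G (autapomorphy; uninformative for grouping).
V (derived state '+') is unique to Lineage L (autapomorphy; uninformative for grouping).
VI (derived state '-') is shared by Lineage D and Lineage P — a synapomorphy uniting that clade.
Most parsimonious ingroup topology: ((Lineage P,Lineage D),((Lineage F,Lineage G),Lineage L)).
Changes per character on this tree: I: 1; II: 1; III: 1; IV: 1; V: 1; VI: 1.
Total = 6.

6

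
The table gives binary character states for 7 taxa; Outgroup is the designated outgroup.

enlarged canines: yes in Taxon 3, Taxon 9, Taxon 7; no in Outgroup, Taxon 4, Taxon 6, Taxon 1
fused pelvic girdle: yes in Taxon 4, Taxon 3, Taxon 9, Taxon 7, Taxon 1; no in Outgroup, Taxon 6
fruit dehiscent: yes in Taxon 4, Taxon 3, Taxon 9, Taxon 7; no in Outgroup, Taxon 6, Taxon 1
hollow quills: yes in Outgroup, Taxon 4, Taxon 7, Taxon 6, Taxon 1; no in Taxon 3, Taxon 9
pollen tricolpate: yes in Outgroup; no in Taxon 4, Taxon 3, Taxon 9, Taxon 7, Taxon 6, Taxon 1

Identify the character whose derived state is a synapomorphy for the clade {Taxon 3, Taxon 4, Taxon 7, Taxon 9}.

fruit dehiscent

Character polarity is set by the outgroup: the derived state is whichever differs from the outgroup's state, so for hollow quills, pollen tricolpate the derived state is 'no', and for the remaining characters it is 'yes'.
enlarged canines (derived state 'yes') is shared by Taxon 3, Taxon 7, and Taxon 9 — a synapomorphy uniting that clade.
fused pelvic girdle (derived state 'yes') is shared by Taxon 1, Taxon 3, Taxon 4, Taxon 7, and Taxon 9 — a synapomorphy uniting that clade.
fruit dehiscent (derived state 'yes') is shared by Taxon 3, Taxon 4, Taxon 7, and Taxon 9 — a synapomorphy uniting that clade.
hollow quills (derived state 'no') is shared by Taxon 3 and Taxon 9 — a synapomorphy uniting that clade.
All ingroup taxa share the derived state 'no' for pollen tricolpate; it defines the ingroup but does not resolve relationships within it.
Most parsimonious ingroup topology: (((Taxon 4,((Taxon 3,Taxon 9),Taxon 7)),Taxon 1),Taxon 6).
The clade {Taxon 3, Taxon 4, Taxon 7, Taxon 9} is supported by fruit dehiscent: its derived state 'yes' occurs in exactly those taxa and in no other taxon (including the outgroup).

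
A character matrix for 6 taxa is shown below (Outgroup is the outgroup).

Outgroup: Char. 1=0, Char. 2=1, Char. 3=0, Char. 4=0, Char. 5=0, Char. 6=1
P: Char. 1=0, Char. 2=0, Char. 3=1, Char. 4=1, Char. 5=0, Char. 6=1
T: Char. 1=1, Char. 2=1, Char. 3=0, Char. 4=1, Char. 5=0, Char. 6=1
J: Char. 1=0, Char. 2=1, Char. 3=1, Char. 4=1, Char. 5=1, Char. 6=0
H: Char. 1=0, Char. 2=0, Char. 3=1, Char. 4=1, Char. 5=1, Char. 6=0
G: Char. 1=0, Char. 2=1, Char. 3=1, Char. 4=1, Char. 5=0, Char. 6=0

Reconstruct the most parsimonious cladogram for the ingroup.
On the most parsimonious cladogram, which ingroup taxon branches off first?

Character polarity is set by the outgroup: the derived state is whichever differs from the outgroup's state, so for Char. 2, Char. 6 the derived state is '0', and for the remaining characters it is '1'.
Char. 1 (derived state '1') is unique to T (autapomorphy; uninformative for grouping).
Char. 2 groups H and P, which is incompatible with the clades supported by the remaining characters; treating it as convergent (homoplasy) costs fewer steps than any alternative tree.
Char. 3 (derived state '1') is shared by G, H, J, and P — a synapomorphy uniting that clade.
All ingroup taxa share the derived state '1' for Char. 4; it defines the ingroup but does not resolve relationships within it.
Char. 5: derived state '1' in H and J only — synapomorphy for {H, J}.
Only G, H, and J show the derived state '0' for Char. 6, supporting them as a clade.
Most parsimonious ingroup topology: ((P,((J,H),G)),T).
T is sister to the clade containing all other ingroup taxa, so it is the earliest-diverging (most basal) ingroup lineage.

T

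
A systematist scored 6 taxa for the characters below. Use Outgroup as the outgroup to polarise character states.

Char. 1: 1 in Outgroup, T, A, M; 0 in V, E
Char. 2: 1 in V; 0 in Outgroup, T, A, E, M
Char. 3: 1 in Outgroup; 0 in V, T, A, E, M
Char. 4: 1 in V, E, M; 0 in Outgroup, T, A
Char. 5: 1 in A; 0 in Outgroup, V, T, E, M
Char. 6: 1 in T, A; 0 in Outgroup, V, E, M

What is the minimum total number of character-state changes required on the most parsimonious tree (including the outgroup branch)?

Character polarity is set by the outgroup: the derived state is whichever differs from the outgroup's state, so for Char. 1, Char. 3 the derived state is '0', and for the remaining characters it is '1'.
Char. 1 (derived state '0') is shared by E and V — a synapomorphy uniting that clade.
Char. 2: derived state '1' in V only — an autapomorphy, so it tells us nothing about relationships among taxa.
All ingroup taxa share the derived state '0' for Char. 3; it defines the ingroup but does not resolve relationships within it.
Char. 4: derived state '1' in E, M, and V only — synapomorphy for {E, M, V}.
Char. 5 (derived state '1') is unique to A (autapomorphy; uninformative for grouping).
Char. 6 (derived state '1') is shared by A and T — a synapomorphy uniting that clade.
Most parsimonious ingroup topology: (((V,E),M),(T,A)).
Changes per character on this tree: Char. 1: 1; Char. 2: 1; Char. 3: 1; Char. 4: 1; Char. 5: 1; Char. 6: 1.
Total = 6.

6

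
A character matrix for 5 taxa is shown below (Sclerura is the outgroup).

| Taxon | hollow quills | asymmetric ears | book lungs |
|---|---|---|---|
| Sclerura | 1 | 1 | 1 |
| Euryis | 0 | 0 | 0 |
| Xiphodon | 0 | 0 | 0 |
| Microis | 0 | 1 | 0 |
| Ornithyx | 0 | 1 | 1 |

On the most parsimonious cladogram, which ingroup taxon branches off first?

The outgroup has state '1' for every character, so '0' is the derived state throughout.
All ingroup taxa share the derived state '0' for hollow quills; it defines the ingroup but does not resolve relationships within it.
Only Euryis and Xiphodon show the derived state '0' for asymmetric ears, supporting them as a clade.
book lungs: derived state '0' in Euryis, Microis, and Xiphodon only — synapomorphy for {Euryis, Microis, Xiphodon}.
Most parsimonious ingroup topology: (((Euryis,Xiphodon),Microis),Ornithyx).
Ornithyx is sister to the clade containing all other ingroup taxa, so it is the earliest-diverging (most basal) ingroup lineage.

Ornithyx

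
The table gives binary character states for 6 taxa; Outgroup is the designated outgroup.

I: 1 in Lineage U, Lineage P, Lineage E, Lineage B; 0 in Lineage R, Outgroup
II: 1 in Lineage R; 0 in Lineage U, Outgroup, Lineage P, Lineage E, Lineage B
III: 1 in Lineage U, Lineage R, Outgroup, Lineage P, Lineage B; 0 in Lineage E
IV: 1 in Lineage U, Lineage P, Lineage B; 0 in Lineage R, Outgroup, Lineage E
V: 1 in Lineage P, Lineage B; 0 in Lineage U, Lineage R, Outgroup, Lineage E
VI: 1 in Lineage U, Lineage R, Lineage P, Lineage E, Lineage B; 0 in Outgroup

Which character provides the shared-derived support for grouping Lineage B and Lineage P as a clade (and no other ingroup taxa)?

V

Character polarity is set by the outgroup: the derived state is whichever differs from the outgroup's state, so for III the derived state is '0', and for the remaining characters it is '1'.
Only Lineage B, Lineage E, Lineage P, and Lineage U show the derived state '1' for I, supporting them as a clade.
II: derived state '1' in Lineage R only — an autapomorphy, so it tells us nothing about relationships among taxa.
III: derived state '0' in Lineage E only — an autapomorphy, so it tells us nothing about relationships among taxa.
Only Lineage B, Lineage P, and Lineage U show the derived state '1' for IV, supporting them as a clade.
V (derived state '1') is shared by Lineage B and Lineage P — a synapomorphy uniting that clade.
VI (derived state '1') is shared by all ingroup taxa — unites the whole ingroup.
Most parsimonious ingroup topology: ((((Lineage P,Lineage B),Lineage U),Lineage E),Lineage R).
The clade {Lineage B, Lineage P} is supported by V: its derived state '1' occurs in exactly those taxa and in no other taxon (including the outgroup).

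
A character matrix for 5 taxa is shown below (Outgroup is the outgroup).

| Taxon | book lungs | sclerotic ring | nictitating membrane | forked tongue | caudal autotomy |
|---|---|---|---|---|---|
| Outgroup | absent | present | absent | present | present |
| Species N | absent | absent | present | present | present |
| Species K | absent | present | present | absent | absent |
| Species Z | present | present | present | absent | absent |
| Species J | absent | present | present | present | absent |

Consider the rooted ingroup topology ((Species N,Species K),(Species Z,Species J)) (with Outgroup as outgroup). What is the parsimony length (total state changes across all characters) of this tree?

Map each character onto ((Species N,Species K),(Species Z,Species J)) (rooted by Outgroup) and count the minimum state changes it requires (Fitch parsimony):
book lungs: 1; sclerotic ring: 1; nictitating membrane: 1; forked tongue: 2; caudal autotomy: 2.
Total tree length = 7.

7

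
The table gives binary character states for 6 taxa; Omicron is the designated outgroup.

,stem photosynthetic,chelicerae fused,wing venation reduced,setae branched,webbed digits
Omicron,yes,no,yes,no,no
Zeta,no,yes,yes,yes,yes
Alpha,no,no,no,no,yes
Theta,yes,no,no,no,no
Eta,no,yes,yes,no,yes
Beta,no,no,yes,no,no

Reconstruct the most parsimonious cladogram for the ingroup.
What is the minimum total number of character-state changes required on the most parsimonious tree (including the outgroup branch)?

6

Character polarity is set by the outgroup: the derived state is whichever differs from the outgroup's state, so for stem photosynthetic, wing venation reduced the derived state is 'no', and for the remaining characters it is 'yes'.
stem photosynthetic (derived state 'no') is shared by Alpha, Beta, Eta, and Zeta — a synapomorphy uniting that clade.
Only Eta and Zeta show the derived state 'yes' for chelicerae fused, supporting them as a clade.
wing venation reduced groups Alpha and Theta, which is incompatible with the clades supported by the remaining characters; treating it as convergent (homoplasy) costs fewer steps than any alternative tree.
setae branched (derived state 'yes') is unique to Zeta (autapomorphy; uninformative for grouping).
webbed digits: derived state 'yes' in Alpha, Eta, and Zeta only — synapomorphy for {Alpha, Eta, Zeta}.
Most parsimonious ingroup topology: ((((Eta,Zeta),Alpha),Beta),Theta).
Changes per character on this tree: stem photosynthetic: 1; chelicerae fused: 1; wing venation reduced: 2; setae branched: 1; webbed digits: 1.
Total = 6.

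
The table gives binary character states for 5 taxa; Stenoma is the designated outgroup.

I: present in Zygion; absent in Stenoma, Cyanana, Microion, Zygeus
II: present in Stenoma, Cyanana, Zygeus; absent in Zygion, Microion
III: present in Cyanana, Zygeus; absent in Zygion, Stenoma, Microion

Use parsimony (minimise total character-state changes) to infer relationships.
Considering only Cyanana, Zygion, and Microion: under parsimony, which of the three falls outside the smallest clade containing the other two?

Cyanana

Character polarity is set by the outgroup: the derived state is whichever differs from the outgroup's state, so for II the derived state is 'absent', and for the remaining characters it is 'present'.
I: derived state 'present' in Zygion only — an autapomorphy, so it tells us nothing about relationships among taxa.
II: derived state 'absent' in Microion and Zygion only — synapomorphy for {Microion, Zygion}.
III: derived state 'present' in Cyanana and Zygeus only — synapomorphy for {Cyanana, Zygeus}.
Most parsimonious ingroup topology: ((Microion,Zygion),(Cyanana,Zygeus)).
Microion and Zygion share a more recent common ancestor with each other than either does with Cyanana, so Cyanana is the least closely related of the three.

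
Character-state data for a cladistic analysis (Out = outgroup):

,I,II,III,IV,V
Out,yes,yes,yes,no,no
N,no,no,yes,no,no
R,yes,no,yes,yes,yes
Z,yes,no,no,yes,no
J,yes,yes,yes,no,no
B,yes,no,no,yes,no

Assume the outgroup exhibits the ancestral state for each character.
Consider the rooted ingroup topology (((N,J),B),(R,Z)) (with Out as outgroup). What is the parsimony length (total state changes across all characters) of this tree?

Map each character onto (((N,J),B),(R,Z)) (rooted by Out) and count the minimum state changes it requires (Fitch parsimony):
I: 1; II: 2; III: 2; IV: 2; V: 1.
Total tree length = 8.

8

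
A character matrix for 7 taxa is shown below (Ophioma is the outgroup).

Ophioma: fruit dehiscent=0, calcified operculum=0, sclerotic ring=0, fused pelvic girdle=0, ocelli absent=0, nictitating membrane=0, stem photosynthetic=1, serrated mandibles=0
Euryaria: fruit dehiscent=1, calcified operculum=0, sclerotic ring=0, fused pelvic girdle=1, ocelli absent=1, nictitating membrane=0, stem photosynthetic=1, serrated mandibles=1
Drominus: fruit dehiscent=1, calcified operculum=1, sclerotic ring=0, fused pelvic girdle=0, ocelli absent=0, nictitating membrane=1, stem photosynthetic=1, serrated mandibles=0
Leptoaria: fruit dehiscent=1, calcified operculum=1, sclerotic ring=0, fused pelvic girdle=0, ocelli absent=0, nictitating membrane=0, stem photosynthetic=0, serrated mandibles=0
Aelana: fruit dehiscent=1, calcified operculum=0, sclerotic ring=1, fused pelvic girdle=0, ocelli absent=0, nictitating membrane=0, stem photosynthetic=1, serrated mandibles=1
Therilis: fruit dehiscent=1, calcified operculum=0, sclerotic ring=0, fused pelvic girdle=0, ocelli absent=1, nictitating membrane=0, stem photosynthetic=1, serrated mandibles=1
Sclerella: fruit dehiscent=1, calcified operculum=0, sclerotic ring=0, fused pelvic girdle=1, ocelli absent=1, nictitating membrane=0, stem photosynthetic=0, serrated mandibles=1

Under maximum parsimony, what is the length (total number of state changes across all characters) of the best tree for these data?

9

Character polarity is set by the outgroup: the derived state is whichever differs from the outgroup's state, so for stem photosynthetic the derived state is '0', and for the remaining characters it is '1'.
fruit dehiscent (derived state '1') is shared by all ingroup taxa — unites the whole ingroup.
calcified operculum: derived state '1' in Drominus and Leptoaria only — synapomorphy for {Drominus, Leptoaria}.
sclerotic ring: derived state '1' in Aelana only — an autapomorphy, so it tells us nothing about relationships among taxa.
fused pelvic girdle: derived state '1' in Euryaria and Sclerella only — synapomorphy for {Euryaria, Sclerella}.
ocelli absent (derived state '1') is shared by Euryaria, Sclerella, and Therilis — a synapomorphy uniting that clade.
nictitating membrane (derived state '1') is unique to Drominus (autapomorphy; uninformative for grouping).
stem photosynthetic groups Leptoaria and Sclerella, which is incompatible with the clades supported by the remaining characters; treating it as convergent (homoplasy) costs fewer steps than any alternative tree.
serrated mandibles (derived state '1') is shared by Aelana, Euryaria, Sclerella, and Therilis — a synapomorphy uniting that clade.
Most parsimonious ingroup topology: ((((Euryaria,Sclerella),Therilis),Aelana),(Drominus,Leptoaria)).
Changes per character on this tree: fruit dehiscent: 1; calcified operculum: 1; sclerotic ring: 1; fused pelvic girdle: 1; ocelli absent: 1; nictitating membrane: 1; stem photosynthetic: 2; serrated mandibles: 1.
Total = 9.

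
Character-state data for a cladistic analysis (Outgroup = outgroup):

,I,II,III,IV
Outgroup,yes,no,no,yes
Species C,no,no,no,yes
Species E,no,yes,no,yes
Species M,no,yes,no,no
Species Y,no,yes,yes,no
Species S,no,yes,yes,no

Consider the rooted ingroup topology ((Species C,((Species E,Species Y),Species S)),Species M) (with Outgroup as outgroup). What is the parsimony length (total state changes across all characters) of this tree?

Map each character onto ((Species C,((Species E,Species Y),Species S)),Species M) (rooted by Outgroup) and count the minimum state changes it requires (Fitch parsimony):
I: 1; II: 2; III: 2; IV: 3.
Total tree length = 8.

8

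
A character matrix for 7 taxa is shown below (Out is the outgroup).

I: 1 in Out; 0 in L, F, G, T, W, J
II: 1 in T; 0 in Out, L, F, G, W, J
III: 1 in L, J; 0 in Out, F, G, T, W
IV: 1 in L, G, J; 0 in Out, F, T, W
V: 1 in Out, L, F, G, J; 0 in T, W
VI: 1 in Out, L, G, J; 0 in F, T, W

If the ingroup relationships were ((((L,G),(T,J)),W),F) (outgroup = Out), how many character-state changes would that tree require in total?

Map each character onto ((((L,G),(T,J)),W),F) (rooted by Out) and count the minimum state changes it requires (Fitch parsimony):
I: 1; II: 1; III: 2; IV: 2; V: 2; VI: 3.
Total tree length = 11.

11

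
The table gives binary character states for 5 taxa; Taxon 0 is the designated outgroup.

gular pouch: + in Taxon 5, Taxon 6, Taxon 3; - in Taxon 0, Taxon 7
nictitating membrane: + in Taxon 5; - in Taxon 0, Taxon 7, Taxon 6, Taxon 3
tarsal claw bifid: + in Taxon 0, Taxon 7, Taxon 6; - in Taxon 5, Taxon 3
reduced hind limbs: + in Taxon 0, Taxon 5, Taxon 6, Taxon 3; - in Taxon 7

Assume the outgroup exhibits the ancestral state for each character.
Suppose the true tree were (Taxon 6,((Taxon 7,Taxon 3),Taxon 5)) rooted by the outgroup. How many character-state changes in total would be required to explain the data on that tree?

Map each character onto (Taxon 6,((Taxon 7,Taxon 3),Taxon 5)) (rooted by Taxon 0) and count the minimum state changes it requires (Fitch parsimony):
gular pouch: 2; nictitating membrane: 1; tarsal claw bifid: 2; reduced hind limbs: 1.
Total tree length = 6.

6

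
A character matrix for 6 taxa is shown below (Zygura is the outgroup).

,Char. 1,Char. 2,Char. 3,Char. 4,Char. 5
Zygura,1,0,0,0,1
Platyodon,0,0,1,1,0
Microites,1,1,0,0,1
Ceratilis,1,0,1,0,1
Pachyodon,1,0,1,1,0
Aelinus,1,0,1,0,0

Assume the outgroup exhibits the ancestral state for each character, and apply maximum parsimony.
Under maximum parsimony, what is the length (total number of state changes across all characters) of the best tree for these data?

5

Character polarity is set by the outgroup: the derived state is whichever differs from the outgroup's state, so for Char. 1, Char. 5 the derived state is '0', and for the remaining characters it is '1'.
Char. 1 (derived state '0') is unique to Platyodon (autapomorphy; uninformative for grouping).
Char. 2 (derived state '1') is unique to Microites (autapomorphy; uninformative for grouping).
Char. 3 (derived state '1') is shared by Aelinus, Ceratilis, Pachyodon, and Platyodon — a synapomorphy uniting that clade.
Char. 4 (derived state '1') is shared by Pachyodon and Platyodon — a synapomorphy uniting that clade.
Char. 5: derived state '0' in Aelinus, Pachyodon, and Platyodon only — synapomorphy for {Aelinus, Pachyodon, Platyodon}.
Most parsimonious ingroup topology: ((((Platyodon,Pachyodon),Aelinus),Ceratilis),Microites).
Changes per character on this tree: Char. 1: 1; Char. 2: 1; Char. 3: 1; Char. 4: 1; Char. 5: 1.
Total = 5.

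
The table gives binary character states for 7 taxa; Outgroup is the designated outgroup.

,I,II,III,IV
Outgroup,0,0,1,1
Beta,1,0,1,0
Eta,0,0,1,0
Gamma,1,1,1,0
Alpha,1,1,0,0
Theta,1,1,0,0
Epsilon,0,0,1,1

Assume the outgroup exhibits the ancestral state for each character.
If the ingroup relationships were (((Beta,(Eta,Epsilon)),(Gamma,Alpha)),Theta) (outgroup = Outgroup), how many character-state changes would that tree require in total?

8

Map each character onto (((Beta,(Eta,Epsilon)),(Gamma,Alpha)),Theta) (rooted by Outgroup) and count the minimum state changes it requires (Fitch parsimony):
I: 2; II: 2; III: 2; IV: 2.
Total tree length = 8.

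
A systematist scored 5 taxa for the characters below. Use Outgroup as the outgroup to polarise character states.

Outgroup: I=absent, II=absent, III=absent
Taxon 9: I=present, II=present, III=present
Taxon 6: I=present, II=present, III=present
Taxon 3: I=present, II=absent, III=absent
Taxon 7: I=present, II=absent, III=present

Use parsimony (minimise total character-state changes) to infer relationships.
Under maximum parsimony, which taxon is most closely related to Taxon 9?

Taxon 6

The outgroup has state 'absent' for every character, so 'present' is the derived state throughout.
I (derived state 'present') is shared by all ingroup taxa — unites the whole ingroup.
II: derived state 'present' in Taxon 6 and Taxon 9 only — synapomorphy for {Taxon 6, Taxon 9}.
Only Taxon 6, Taxon 7, and Taxon 9 show the derived state 'present' for III, supporting them as a clade.
Most parsimonious ingroup topology: (((Taxon 9,Taxon 6),Taxon 7),Taxon 3).
Taxon 9 and Taxon 6 form a cherry on this tree, so they are sister taxa.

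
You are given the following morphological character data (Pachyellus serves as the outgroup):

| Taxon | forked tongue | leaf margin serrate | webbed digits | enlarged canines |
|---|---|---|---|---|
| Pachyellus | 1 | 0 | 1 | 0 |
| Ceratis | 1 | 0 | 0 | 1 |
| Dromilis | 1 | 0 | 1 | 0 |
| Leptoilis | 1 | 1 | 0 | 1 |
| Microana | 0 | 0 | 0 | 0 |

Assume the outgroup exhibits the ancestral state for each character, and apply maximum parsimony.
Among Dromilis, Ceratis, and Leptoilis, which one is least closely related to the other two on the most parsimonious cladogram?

Character polarity is set by the outgroup: the derived state is whichever differs from the outgroup's state, so for forked tongue, webbed digits the derived state is '0', and for the remaining characters it is '1'.
forked tongue: derived state '0' in Microana only — an autapomorphy, so it tells us nothing about relationships among taxa.
leaf margin serrate: derived state '1' in Leptoilis only — an autapomorphy, so it tells us nothing about relationships among taxa.
Only Ceratis, Leptoilis, and Microana show the derived state '0' for webbed digits, supporting them as a clade.
enlarged canines (derived state '1') is shared by Ceratis and Leptoilis — a synapomorphy uniting that clade.
Most parsimonious ingroup topology: (((Ceratis,Leptoilis),Microana),Dromilis).
Ceratis and Leptoilis share a more recent common ancestor with each other than either does with Dromilis, so Dromilis is the least closely related of the three.

Dromilis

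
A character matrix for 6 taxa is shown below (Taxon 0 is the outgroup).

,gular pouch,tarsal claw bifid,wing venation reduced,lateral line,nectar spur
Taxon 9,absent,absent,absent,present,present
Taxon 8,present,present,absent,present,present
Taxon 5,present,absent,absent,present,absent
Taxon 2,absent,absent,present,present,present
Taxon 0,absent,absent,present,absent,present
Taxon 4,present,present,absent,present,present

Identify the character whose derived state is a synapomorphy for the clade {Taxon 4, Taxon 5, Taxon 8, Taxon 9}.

wing venation reduced

Character polarity is set by the outgroup: the derived state is whichever differs from the outgroup's state, so for wing venation reduced, nectar spur the derived state is 'absent', and for the remaining characters it is 'present'.
gular pouch (derived state 'present') is shared by Taxon 4, Taxon 5, and Taxon 8 — a synapomorphy uniting that clade.
tarsal claw bifid: derived state 'present' in Taxon 4 and Taxon 8 only — synapomorphy for {Taxon 4, Taxon 8}.
Only Taxon 4, Taxon 5, Taxon 8, and Taxon 9 show the derived state 'absent' for wing venation reduced, supporting them as a clade.
lateral line (derived state 'present') is shared by all ingroup taxa — unites the whole ingroup.
nectar spur (derived state 'absent') is unique to Taxon 5 (autapomorphy; uninformative for grouping).
Most parsimonious ingroup topology: ((((Taxon 4,Taxon 8),Taxon 5),Taxon 9),Taxon 2).
The clade {Taxon 4, Taxon 5, Taxon 8, Taxon 9} is supported by wing venation reduced: its derived state 'absent' occurs in exactly those taxa and in no other taxon (including the outgroup).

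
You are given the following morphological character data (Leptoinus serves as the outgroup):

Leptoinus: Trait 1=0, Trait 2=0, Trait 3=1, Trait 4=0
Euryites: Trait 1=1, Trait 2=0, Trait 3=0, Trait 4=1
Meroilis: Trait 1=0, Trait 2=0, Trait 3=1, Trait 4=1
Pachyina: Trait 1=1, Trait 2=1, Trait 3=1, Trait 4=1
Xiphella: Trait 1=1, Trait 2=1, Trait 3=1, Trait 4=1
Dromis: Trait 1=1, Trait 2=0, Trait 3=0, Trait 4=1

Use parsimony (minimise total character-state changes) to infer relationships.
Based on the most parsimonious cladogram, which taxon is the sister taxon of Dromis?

Euryites

Character polarity is set by the outgroup: the derived state is whichever differs from the outgroup's state, so for Trait 3 the derived state is '0', and for the remaining characters it is '1'.
Trait 1 (derived state '1') is shared by Dromis, Euryites, Pachyina, and Xiphella — a synapomorphy uniting that clade.
Trait 2 (derived state '1') is shared by Pachyina and Xiphella — a synapomorphy uniting that clade.
Trait 3 (derived state '0') is shared by Dromis and Euryites — a synapomorphy uniting that clade.
All ingroup taxa share the derived state '1' for Trait 4; it defines the ingroup but does not resolve relationships within it.
Most parsimonious ingroup topology: (((Euryites,Dromis),(Pachyina,Xiphella)),Meroilis).
Dromis and Euryites form a cherry on this tree, so they are sister taxa.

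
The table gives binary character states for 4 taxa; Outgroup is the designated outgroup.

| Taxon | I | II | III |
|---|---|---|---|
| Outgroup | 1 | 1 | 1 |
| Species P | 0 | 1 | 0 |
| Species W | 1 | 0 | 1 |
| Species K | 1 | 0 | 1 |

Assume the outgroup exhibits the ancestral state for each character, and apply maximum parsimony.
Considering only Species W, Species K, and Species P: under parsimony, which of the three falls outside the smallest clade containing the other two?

Species P

The outgroup has state '1' for every character, so '0' is the derived state throughout.
I: derived state '0' in Species P only — an autapomorphy, so it tells us nothing about relationships among taxa.
Only Species K and Species W show the derived state '0' for II, supporting them as a clade.
III (derived state '0') is unique to Species P (autapomorphy; uninformative for grouping).
Most parsimonious ingroup topology: ((Species W,Species K),Species P).
Species K and Species W share a more recent common ancestor with each other than either does with Species P, so Species P is the least closely related of the three.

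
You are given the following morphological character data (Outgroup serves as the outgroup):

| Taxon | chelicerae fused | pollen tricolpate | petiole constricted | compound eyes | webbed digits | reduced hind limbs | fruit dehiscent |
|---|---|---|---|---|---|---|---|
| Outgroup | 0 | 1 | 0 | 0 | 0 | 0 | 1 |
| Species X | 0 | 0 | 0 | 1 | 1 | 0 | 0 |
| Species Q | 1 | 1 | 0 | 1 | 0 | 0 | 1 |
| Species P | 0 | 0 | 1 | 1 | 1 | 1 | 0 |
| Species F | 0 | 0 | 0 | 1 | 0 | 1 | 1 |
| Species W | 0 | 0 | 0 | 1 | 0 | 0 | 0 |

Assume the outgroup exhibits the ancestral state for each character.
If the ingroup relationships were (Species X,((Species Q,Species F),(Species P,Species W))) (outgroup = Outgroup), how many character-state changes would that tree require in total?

Map each character onto (Species X,((Species Q,Species F),(Species P,Species W))) (rooted by Outgroup) and count the minimum state changes it requires (Fitch parsimony):
chelicerae fused: 1; pollen tricolpate: 2; petiole constricted: 1; compound eyes: 1; webbed digits: 2; reduced hind limbs: 2; fruit dehiscent: 2.
Total tree length = 11.

11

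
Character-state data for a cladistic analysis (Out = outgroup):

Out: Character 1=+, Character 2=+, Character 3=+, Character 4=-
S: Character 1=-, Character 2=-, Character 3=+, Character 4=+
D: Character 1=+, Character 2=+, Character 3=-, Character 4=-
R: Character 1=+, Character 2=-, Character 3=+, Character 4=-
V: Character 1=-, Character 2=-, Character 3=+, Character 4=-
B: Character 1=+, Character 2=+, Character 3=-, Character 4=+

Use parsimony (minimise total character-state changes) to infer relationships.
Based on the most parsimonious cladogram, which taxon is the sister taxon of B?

D

Character polarity is set by the outgroup: the derived state is whichever differs from the outgroup's state, so for Character 1, Character 2, Character 3 the derived state is '-', and for the remaining characters it is '+'.
Character 1 (derived state '-') is shared by S and V — a synapomorphy uniting that clade.
Character 2: derived state '-' in R, S, and V only — synapomorphy for {R, S, V}.
Character 3: derived state '-' in B and D only — synapomorphy for {B, D}.
Character 4 groups B and S, which is incompatible with the clades supported by the remaining characters; treating it as convergent (homoplasy) costs fewer steps than any alternative tree.
Most parsimonious ingroup topology: (((S,V),R),(D,B)).
B and D form a cherry on this tree, so they are sister taxa.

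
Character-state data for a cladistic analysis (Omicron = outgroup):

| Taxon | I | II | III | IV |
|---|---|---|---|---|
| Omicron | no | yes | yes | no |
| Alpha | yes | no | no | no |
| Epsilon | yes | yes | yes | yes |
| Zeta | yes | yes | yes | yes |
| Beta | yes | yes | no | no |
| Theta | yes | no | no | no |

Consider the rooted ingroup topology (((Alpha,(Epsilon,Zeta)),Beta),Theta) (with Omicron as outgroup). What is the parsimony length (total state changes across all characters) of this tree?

6

Map each character onto (((Alpha,(Epsilon,Zeta)),Beta),Theta) (rooted by Omicron) and count the minimum state changes it requires (Fitch parsimony):
I: 1; II: 2; III: 2; IV: 1.
Total tree length = 6.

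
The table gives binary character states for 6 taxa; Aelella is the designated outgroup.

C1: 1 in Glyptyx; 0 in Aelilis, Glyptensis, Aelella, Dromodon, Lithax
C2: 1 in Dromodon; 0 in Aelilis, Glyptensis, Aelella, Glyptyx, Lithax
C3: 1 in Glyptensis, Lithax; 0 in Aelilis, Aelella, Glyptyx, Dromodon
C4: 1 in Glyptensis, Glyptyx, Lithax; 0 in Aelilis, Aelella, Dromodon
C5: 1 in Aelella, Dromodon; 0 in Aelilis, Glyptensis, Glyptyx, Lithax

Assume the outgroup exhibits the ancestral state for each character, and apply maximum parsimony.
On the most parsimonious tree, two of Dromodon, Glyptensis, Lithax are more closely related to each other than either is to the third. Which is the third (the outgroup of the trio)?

Dromodon

Character polarity is set by the outgroup: the derived state is whichever differs from the outgroup's state, so for C5 the derived state is '0', and for the remaining characters it is '1'.
C1 (derived state '1') is unique to Glyptyx (autapomorphy; uninformative for grouping).
C2: derived state '1' in Dromodon only — an autapomorphy, so it tells us nothing about relationships among taxa.
C3 (derived state '1') is shared by Glyptensis and Lithax — a synapomorphy uniting that clade.
Only Glyptensis, Glyptyx, and Lithax show the derived state '1' for C4, supporting them as a clade.
C5: derived state '0' in Aelilis, Glyptensis, Glyptyx, and Lithax only — synapomorphy for {Aelilis, Glyptensis, Glyptyx, Lithax}.
Most parsimonious ingroup topology: ((((Glyptensis,Lithax),Glyptyx),Aelilis),Dromodon).
Glyptensis and Lithax share a more recent common ancestor with each other than either does with Dromodon, so Dromodon is the least closely related of the three.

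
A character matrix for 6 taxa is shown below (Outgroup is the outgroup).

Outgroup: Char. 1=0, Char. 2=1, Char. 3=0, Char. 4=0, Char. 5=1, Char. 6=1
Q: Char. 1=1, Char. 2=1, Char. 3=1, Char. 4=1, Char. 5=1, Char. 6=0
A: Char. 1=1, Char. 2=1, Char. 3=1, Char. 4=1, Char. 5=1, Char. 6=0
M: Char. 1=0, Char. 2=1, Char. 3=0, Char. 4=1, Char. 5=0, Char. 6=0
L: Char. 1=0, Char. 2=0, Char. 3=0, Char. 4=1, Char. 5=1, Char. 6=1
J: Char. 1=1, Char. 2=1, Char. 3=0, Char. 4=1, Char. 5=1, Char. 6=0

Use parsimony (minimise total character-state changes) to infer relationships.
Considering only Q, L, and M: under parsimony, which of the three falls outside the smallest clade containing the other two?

Character polarity is set by the outgroup: the derived state is whichever differs from the outgroup's state, so for Char. 2, Char. 5, Char. 6 the derived state is '0', and for the remaining characters it is '1'.
Char. 1 (derived state '1') is shared by A, J, and Q — a synapomorphy uniting that clade.
Char. 2: derived state '0' in L only — an autapomorphy, so it tells us nothing about relationships among taxa.
Char. 3 (derived state '1') is shared by A and Q — a synapomorphy uniting that clade.
Char. 4 (derived state '1') is shared by all ingroup taxa — unites the whole ingroup.
Char. 5 (derived state '0') is unique to M (autapomorphy; uninformative for grouping).
Char. 6: derived state '0' in A, J, M, and Q only — synapomorphy for {A, J, M, Q}.
Most parsimonious ingroup topology: ((((Q,A),J),M),L).
Q and M share a more recent common ancestor with each other than either does with L, so L is the least closely related of the three.

L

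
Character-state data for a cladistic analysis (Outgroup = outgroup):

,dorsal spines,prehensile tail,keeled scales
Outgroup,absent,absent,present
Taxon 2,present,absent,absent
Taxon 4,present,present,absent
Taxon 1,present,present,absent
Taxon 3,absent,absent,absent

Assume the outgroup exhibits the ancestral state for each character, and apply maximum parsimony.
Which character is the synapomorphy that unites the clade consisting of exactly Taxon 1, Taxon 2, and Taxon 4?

Character polarity is set by the outgroup: the derived state is whichever differs from the outgroup's state, so for keeled scales the derived state is 'absent', and for the remaining characters it is 'present'.
dorsal spines: derived state 'present' in Taxon 1, Taxon 2, and Taxon 4 only — synapomorphy for {Taxon 1, Taxon 2, Taxon 4}.
Only Taxon 1 and Taxon 4 show the derived state 'present' for prehensile tail, supporting them as a clade.
All ingroup taxa share the derived state 'absent' for keeled scales; it defines the ingroup but does not resolve relationships within it.
Most parsimonious ingroup topology: ((Taxon 2,(Taxon 4,Taxon 1)),Taxon 3).
The clade {Taxon 1, Taxon 2, Taxon 4} is supported by dorsal spines: its derived state 'present' occurs in exactly those taxa and in no other taxon (including the outgroup).

dorsal spines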